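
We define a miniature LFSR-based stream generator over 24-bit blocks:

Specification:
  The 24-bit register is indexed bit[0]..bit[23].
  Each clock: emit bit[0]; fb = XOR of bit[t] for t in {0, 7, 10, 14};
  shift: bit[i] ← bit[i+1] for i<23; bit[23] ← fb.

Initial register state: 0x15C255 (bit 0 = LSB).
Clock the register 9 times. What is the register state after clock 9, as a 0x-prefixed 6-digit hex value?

0x7B0AE1

reg_0 = 0x15C255
clock 1: out=1, reg = 0x0AE12A
clock 2: out=0, reg = 0x857095
clock 3: out=1, reg = 0xC2B84A
clock 4: out=0, reg = 0x615C25
clock 5: out=1, reg = 0xB0AE12
clock 6: out=0, reg = 0xD85709
clock 7: out=1, reg = 0xEC2B84
clock 8: out=0, reg = 0xF615C2
clock 9: out=0, reg = 0x7B0AE1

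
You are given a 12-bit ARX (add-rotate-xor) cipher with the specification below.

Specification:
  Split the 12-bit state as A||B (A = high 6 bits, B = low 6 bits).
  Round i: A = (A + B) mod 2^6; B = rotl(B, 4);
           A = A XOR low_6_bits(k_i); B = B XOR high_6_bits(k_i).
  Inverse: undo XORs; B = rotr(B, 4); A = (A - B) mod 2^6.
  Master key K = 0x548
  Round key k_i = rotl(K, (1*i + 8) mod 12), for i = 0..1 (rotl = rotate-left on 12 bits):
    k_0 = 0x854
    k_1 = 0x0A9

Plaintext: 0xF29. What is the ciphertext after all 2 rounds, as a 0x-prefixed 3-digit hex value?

0x17C

s_0 = plaintext = 0xF29
s_1 = Round(s_0, k_0) = 0xC7B
s_2 = Round(s_1, k_1) = 0x17C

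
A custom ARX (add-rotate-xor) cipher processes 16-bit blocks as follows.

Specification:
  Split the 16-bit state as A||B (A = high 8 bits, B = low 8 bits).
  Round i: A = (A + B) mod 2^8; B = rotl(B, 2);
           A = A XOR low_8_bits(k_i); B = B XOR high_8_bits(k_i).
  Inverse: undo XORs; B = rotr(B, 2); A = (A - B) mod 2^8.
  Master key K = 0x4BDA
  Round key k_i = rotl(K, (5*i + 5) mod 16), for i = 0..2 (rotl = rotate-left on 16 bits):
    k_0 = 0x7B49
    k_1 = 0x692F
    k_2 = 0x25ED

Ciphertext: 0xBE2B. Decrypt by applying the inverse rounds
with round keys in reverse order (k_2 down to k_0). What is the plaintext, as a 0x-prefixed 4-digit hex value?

0x9C70

s_0 = ciphertext = 0xBE2B
s_1 = InvRound(s_0, k_2) = 0xD083
s_2 = InvRound(s_1, k_1) = 0x45BA
s_3 = InvRound(s_2, k_0) = 0x9C70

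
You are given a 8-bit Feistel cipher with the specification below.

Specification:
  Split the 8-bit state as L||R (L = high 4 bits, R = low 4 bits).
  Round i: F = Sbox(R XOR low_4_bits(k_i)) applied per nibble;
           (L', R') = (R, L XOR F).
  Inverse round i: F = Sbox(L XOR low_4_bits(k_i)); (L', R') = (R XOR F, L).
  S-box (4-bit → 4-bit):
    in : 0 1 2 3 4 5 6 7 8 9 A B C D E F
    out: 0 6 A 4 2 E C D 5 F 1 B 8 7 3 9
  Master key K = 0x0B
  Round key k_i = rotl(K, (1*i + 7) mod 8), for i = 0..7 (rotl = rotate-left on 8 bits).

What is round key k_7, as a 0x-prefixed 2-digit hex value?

K = 0x0B
k_0 = rotl(K, (1*0+7) mod 8) = rotl(K, 7) = 0x85
k_1 = rotl(K, (1*1+7) mod 8) = rotl(K, 0) = 0x0B
k_2 = rotl(K, (1*2+7) mod 8) = rotl(K, 1) = 0x16
k_3 = rotl(K, (1*3+7) mod 8) = rotl(K, 2) = 0x2C
k_4 = rotl(K, (1*4+7) mod 8) = rotl(K, 3) = 0x58
k_5 = rotl(K, (1*5+7) mod 8) = rotl(K, 4) = 0xB0
k_6 = rotl(K, (1*6+7) mod 8) = rotl(K, 5) = 0x61
k_7 = rotl(K, (1*7+7) mod 8) = rotl(K, 6) = 0xC2

0xC2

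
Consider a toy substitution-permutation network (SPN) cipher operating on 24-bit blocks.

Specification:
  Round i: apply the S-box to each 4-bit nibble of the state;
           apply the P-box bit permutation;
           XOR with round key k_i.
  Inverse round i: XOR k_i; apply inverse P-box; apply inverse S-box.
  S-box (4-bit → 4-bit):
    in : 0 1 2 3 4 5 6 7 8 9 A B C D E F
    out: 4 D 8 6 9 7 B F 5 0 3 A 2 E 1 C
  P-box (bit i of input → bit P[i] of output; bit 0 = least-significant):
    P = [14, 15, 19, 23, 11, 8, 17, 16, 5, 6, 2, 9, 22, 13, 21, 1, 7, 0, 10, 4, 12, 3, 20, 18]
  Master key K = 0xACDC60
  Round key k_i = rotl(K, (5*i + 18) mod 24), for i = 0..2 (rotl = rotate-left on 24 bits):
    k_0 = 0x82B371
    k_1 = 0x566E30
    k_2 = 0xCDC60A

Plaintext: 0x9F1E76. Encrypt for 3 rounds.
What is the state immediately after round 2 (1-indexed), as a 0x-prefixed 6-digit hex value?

s_0 = plaintext = 0x9F1E76
s_1 = Round(s_0, k_0) = 0x617E43
s_2 = Round(s_1, k_1) = 0x3BD28A
s_3 = Round(s_2, k_2) = 0xFF2C11

0x3BD28A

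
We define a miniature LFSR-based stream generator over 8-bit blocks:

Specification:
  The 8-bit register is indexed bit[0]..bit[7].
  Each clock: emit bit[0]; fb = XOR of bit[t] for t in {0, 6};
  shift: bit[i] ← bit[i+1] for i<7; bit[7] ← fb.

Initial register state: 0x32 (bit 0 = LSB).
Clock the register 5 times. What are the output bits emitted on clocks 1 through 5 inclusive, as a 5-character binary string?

01001

reg_0 = 0x32
clock 1: out=0, reg = 0x19
clock 2: out=1, reg = 0x8C
clock 3: out=0, reg = 0x46
clock 4: out=0, reg = 0xA3
clock 5: out=1, reg = 0xD1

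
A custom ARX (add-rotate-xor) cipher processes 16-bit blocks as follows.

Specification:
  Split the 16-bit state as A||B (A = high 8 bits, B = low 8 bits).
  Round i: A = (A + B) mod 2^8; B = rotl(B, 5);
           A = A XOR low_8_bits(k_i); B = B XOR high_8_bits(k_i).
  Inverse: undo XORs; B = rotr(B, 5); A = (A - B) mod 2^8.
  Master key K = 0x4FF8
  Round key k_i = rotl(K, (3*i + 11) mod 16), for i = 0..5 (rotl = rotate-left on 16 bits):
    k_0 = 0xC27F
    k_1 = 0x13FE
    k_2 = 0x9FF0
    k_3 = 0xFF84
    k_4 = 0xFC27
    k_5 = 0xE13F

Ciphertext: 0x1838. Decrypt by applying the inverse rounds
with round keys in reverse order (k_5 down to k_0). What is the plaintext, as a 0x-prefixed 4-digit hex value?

s_0 = ciphertext = 0x1838
s_1 = InvRound(s_0, k_5) = 0x59CE
s_2 = InvRound(s_1, k_4) = 0xED91
s_3 = InvRound(s_2, k_3) = 0xF673
s_4 = InvRound(s_3, k_2) = 0x9F67
s_5 = InvRound(s_4, k_1) = 0xBEA3
s_6 = InvRound(s_5, k_0) = 0xB60B

0xB60B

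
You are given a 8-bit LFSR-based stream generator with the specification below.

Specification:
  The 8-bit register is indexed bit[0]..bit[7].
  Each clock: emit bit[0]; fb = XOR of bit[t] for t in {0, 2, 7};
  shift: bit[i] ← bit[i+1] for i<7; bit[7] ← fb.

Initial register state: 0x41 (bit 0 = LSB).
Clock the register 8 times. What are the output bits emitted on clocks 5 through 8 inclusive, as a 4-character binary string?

0010

reg_0 = 0x41
clock 1: out=1, reg = 0xA0
clock 2: out=0, reg = 0xD0
clock 3: out=0, reg = 0xE8
clock 4: out=0, reg = 0xF4
clock 5: out=0, reg = 0x7A
clock 6: out=0, reg = 0x3D
clock 7: out=1, reg = 0x1E
clock 8: out=0, reg = 0x8F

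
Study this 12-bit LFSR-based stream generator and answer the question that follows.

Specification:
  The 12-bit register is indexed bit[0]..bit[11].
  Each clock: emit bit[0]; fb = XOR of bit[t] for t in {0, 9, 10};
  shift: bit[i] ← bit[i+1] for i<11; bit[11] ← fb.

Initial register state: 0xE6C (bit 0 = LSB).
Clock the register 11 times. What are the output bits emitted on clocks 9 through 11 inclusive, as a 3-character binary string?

reg_0 = 0xE6C
clock 1: out=0, reg = 0x736
clock 2: out=0, reg = 0x39B
clock 3: out=1, reg = 0x1CD
clock 4: out=1, reg = 0x8E6
clock 5: out=0, reg = 0x473
clock 6: out=1, reg = 0x239
clock 7: out=1, reg = 0x11C
clock 8: out=0, reg = 0x08E
clock 9: out=0, reg = 0x047
clock 10: out=1, reg = 0x823
clock 11: out=1, reg = 0xC11

011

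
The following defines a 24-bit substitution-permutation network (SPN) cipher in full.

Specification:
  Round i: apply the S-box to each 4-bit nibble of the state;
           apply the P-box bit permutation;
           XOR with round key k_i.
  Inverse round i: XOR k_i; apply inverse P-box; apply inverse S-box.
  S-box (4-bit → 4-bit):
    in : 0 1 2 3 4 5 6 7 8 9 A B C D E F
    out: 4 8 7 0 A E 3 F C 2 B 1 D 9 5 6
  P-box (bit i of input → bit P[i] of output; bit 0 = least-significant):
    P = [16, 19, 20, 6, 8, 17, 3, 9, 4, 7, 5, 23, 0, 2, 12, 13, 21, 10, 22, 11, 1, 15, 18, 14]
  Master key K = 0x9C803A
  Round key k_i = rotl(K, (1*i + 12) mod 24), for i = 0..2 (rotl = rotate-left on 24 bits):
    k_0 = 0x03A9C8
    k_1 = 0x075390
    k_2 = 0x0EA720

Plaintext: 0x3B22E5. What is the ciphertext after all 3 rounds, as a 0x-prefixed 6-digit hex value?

0x4C936E

s_0 = plaintext = 0x3B22E5
s_1 = Round(s_0, k_0) = 0x3BB835
s_2 = Round(s_1, k_1) = 0xBF53F1
s_3 = Round(s_2, k_2) = 0x4C936E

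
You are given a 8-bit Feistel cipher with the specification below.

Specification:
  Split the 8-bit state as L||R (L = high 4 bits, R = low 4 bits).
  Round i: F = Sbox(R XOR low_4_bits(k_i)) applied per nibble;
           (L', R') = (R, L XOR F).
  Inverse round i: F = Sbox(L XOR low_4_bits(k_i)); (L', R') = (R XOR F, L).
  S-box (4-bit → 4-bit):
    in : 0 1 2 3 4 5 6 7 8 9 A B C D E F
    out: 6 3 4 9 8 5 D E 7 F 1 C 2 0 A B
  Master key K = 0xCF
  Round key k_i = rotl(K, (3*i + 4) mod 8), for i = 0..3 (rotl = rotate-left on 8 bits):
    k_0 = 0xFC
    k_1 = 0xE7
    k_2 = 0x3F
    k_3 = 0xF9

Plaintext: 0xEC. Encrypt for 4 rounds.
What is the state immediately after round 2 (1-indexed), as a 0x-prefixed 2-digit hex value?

s_0 = plaintext = 0xEC
s_1 = Round(s_0, k_0) = 0xC8
s_2 = Round(s_1, k_1) = 0x87
s_3 = Round(s_2, k_2) = 0x7F
s_4 = Round(s_3, k_3) = 0xFA

0x87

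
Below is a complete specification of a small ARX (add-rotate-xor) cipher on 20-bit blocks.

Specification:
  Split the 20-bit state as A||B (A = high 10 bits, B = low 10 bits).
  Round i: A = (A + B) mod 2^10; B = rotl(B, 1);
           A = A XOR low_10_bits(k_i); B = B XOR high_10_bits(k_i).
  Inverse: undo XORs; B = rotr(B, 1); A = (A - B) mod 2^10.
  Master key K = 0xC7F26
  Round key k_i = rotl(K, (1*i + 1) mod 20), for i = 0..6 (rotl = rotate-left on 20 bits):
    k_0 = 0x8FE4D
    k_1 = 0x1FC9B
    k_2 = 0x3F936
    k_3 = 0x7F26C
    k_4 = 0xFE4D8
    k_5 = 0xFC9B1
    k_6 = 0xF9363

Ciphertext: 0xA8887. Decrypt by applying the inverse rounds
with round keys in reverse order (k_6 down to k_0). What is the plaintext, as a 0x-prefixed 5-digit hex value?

s_0 = ciphertext = 0xA8887
s_1 = InvRound(s_0, k_6) = 0x843B1
s_2 = InvRound(s_1, k_5) = 0x60221
s_3 = InvRound(s_2, k_4) = 0x1B0EC
s_4 = InvRound(s_3, k_3) = 0x5E088
s_5 = InvRound(s_4, k_2) = 0x04C3B
s_6 = InvRound(s_5, k_1) = 0x19822
s_7 = InvRound(s_6, k_0) = 0xC770E

0xC770E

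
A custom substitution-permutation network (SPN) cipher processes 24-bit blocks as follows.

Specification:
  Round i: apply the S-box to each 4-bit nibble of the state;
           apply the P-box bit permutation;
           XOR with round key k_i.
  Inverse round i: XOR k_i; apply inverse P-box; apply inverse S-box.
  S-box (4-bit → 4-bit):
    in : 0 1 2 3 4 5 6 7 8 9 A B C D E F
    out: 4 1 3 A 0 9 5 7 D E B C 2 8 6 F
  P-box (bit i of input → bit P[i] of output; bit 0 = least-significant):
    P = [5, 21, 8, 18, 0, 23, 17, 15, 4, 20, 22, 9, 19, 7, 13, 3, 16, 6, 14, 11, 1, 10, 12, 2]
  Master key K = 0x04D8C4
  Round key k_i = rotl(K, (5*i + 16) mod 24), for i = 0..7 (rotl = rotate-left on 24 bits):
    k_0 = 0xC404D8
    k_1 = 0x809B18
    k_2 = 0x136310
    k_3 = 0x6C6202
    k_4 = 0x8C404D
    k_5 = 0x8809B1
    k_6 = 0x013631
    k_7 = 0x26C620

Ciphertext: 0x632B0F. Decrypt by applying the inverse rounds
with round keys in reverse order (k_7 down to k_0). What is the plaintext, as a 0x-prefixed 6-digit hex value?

s_0 = ciphertext = 0x632B0F
s_1 = InvRound(s_0, k_7) = 0xA8B058
s_2 = InvRound(s_1, k_6) = 0xC25DA2
s_3 = InvRound(s_2, k_5) = 0x701664
s_4 = InvRound(s_3, k_4) = 0xE0592A
s_5 = InvRound(s_4, k_3) = 0x0D8DC8
s_6 = InvRound(s_5, k_2) = 0xC9FABD
s_7 = InvRound(s_6, k_1) = 0xD67016
s_8 = InvRound(s_7, k_0) = 0xFE9C04

0xFE9C04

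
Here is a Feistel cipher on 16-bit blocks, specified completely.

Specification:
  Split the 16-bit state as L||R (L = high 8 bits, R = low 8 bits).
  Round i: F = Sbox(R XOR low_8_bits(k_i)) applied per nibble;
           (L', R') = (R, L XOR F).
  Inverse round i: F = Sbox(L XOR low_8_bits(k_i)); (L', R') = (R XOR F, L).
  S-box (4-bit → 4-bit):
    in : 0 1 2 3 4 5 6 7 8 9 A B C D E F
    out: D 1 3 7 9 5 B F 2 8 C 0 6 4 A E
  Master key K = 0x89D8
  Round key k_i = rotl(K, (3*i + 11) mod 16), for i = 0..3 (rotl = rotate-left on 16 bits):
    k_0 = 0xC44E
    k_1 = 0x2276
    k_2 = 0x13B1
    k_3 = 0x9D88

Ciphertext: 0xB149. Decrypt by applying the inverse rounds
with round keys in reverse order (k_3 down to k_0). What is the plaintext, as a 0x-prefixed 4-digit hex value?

0xDB9D

s_0 = ciphertext = 0xB149
s_1 = InvRound(s_0, k_3) = 0x31B1
s_2 = InvRound(s_1, k_2) = 0x9C31
s_3 = InvRound(s_2, k_1) = 0x9D9C
s_4 = InvRound(s_3, k_0) = 0xDB9D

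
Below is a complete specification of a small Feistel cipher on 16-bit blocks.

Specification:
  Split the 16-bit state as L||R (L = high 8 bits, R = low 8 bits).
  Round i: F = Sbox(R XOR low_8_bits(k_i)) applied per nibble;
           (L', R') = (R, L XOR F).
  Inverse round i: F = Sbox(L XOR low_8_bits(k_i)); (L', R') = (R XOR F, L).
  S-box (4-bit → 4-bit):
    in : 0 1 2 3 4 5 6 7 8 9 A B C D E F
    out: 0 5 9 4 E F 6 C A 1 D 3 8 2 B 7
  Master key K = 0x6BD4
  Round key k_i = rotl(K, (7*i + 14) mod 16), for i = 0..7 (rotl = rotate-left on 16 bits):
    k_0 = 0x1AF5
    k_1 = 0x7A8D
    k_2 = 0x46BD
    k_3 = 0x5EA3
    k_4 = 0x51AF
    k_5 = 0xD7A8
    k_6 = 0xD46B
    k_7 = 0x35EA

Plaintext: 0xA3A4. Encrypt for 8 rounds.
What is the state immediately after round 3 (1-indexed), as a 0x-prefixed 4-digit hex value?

s_0 = plaintext = 0xA3A4
s_1 = Round(s_0, k_0) = 0xA456
s_2 = Round(s_1, k_1) = 0x5687
s_3 = Round(s_2, k_2) = 0x871B
s_4 = Round(s_3, k_3) = 0x1BBD
s_5 = Round(s_4, k_4) = 0xBD42
s_6 = Round(s_5, k_5) = 0x4200
s_7 = Round(s_6, k_6) = 0x0021
s_8 = Round(s_7, k_7) = 0x2183

0x871B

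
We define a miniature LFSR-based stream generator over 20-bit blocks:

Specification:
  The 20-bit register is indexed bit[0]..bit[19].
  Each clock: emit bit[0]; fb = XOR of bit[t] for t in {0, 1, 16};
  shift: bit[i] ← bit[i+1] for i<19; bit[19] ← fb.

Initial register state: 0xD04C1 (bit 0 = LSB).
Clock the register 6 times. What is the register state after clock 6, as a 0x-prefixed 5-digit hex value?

reg_0 = 0xD04C1
clock 1: out=1, reg = 0x68260
clock 2: out=0, reg = 0x34130
clock 3: out=0, reg = 0x9A098
clock 4: out=0, reg = 0xCD04C
clock 5: out=0, reg = 0x66826
clock 6: out=0, reg = 0xB3413

0xB3413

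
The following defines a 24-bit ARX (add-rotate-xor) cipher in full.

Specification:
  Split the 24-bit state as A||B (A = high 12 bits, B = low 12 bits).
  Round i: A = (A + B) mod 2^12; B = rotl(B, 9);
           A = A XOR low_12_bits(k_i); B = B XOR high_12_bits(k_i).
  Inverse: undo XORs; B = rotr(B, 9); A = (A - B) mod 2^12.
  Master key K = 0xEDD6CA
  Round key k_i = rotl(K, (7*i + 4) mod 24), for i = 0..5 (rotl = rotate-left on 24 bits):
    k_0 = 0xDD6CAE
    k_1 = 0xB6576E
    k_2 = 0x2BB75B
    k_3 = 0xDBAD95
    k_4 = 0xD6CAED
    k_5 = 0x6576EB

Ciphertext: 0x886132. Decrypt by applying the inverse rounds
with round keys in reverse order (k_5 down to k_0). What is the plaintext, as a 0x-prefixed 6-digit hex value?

0x4CEE0D

s_0 = ciphertext = 0x886132
s_1 = InvRound(s_0, k_5) = 0x342B2B
s_2 = InvRound(s_1, k_4) = 0x77423B
s_3 = InvRound(s_2, k_3) = 0xED2C0F
s_4 = InvRound(s_3, k_2) = 0x3E25A7
s_5 = InvRound(s_4, k_1) = 0xE75617
s_6 = InvRound(s_5, k_0) = 0x4CEE0D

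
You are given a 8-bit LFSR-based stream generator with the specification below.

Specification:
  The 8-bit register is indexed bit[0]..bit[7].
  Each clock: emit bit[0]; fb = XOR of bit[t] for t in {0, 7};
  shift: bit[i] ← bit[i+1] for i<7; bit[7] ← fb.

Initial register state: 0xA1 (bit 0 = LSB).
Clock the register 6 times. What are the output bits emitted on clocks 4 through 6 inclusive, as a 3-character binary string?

reg_0 = 0xA1
clock 1: out=1, reg = 0x50
clock 2: out=0, reg = 0x28
clock 3: out=0, reg = 0x14
clock 4: out=0, reg = 0x0A
clock 5: out=0, reg = 0x05
clock 6: out=1, reg = 0x82

001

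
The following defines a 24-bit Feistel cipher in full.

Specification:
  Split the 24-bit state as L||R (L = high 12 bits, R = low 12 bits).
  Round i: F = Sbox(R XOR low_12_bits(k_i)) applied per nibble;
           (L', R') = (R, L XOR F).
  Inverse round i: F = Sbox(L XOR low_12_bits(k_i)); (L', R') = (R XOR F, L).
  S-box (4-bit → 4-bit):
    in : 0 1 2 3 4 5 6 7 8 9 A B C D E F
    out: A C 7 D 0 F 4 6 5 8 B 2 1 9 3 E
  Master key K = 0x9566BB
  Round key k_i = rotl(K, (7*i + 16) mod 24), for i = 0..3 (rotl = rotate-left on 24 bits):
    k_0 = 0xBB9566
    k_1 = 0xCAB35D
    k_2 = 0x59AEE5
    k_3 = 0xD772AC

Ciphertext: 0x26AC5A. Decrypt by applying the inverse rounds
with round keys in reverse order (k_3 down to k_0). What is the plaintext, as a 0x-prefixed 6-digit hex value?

0xABE611

s_0 = ciphertext = 0x26AC5A
s_1 = InvRound(s_0, k_3) = 0x64E26A
s_2 = InvRound(s_1, k_2) = 0x7D864E
s_3 = InvRound(s_2, k_1) = 0x6117D8
s_4 = InvRound(s_3, k_0) = 0xABE611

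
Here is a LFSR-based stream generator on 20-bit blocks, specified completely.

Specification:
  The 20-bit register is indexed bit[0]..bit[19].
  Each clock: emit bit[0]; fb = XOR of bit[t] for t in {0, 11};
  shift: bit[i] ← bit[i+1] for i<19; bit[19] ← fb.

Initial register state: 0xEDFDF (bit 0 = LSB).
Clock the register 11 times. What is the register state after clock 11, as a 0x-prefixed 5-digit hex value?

0xC09DB

reg_0 = 0xEDFDF
clock 1: out=1, reg = 0x76FEF
clock 2: out=1, reg = 0x3B7F7
clock 3: out=1, reg = 0x9DBFB
clock 4: out=1, reg = 0x4EDFD
clock 5: out=1, reg = 0x276FE
clock 6: out=0, reg = 0x13B7F
clock 7: out=1, reg = 0x09DBF
clock 8: out=1, reg = 0x04EDF
clock 9: out=1, reg = 0x0276F
clock 10: out=1, reg = 0x813B7
clock 11: out=1, reg = 0xC09DB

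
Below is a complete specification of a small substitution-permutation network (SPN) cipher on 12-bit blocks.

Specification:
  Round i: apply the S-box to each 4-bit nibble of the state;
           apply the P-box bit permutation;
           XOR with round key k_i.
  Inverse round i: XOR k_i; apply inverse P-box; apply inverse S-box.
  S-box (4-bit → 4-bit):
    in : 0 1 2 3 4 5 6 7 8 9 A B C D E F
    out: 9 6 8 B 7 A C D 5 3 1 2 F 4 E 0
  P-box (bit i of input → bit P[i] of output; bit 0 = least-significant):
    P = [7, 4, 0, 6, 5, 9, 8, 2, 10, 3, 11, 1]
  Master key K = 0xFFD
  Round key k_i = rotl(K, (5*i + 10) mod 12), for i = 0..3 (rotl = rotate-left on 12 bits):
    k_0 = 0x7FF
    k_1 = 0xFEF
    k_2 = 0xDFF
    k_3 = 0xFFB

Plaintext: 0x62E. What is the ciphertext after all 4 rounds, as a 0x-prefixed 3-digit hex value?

0x680

s_0 = plaintext = 0x62E
s_1 = Round(s_0, k_0) = 0xFA8
s_2 = Round(s_1, k_1) = 0xF4E
s_3 = Round(s_2, k_2) = 0xE8E
s_4 = Round(s_3, k_3) = 0x680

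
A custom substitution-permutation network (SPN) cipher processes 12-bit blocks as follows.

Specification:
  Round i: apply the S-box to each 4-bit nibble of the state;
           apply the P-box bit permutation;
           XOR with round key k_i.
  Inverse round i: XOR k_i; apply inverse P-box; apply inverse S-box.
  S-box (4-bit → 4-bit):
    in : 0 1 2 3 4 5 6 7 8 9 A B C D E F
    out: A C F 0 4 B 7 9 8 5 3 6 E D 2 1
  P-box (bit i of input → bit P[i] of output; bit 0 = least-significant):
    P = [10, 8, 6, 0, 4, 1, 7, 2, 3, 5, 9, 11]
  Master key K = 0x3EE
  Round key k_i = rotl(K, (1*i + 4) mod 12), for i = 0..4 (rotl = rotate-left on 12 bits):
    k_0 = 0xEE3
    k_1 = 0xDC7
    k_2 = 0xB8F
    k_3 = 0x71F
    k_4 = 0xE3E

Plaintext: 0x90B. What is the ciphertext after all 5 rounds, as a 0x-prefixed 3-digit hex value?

s_0 = plaintext = 0x90B
s_1 = Round(s_0, k_0) = 0xDAD
s_2 = Round(s_1, k_1) = 0x39C
s_3 = Round(s_2, k_2) = 0xA5E
s_4 = Round(s_3, k_3) = 0x621
s_5 = Round(s_4, k_4) = 0xCC1

0xCC1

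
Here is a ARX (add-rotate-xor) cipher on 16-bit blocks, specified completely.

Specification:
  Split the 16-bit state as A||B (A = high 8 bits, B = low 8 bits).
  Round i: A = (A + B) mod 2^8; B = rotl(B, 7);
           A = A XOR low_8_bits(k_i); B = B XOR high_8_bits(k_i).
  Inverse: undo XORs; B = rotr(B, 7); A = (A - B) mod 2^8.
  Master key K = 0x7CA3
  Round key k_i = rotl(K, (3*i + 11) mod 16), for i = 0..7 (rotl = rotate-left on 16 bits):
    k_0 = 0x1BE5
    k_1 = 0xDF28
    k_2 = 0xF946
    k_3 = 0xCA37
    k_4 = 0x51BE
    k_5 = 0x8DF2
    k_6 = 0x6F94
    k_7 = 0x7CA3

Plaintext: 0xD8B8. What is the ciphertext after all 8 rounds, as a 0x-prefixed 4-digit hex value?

0xB010

s_0 = plaintext = 0xD8B8
s_1 = Round(s_0, k_0) = 0x7547
s_2 = Round(s_1, k_1) = 0x947C
s_3 = Round(s_2, k_2) = 0x56C7
s_4 = Round(s_3, k_3) = 0x2A29
s_5 = Round(s_4, k_4) = 0xEDC5
s_6 = Round(s_5, k_5) = 0x406F
s_7 = Round(s_6, k_6) = 0x3BD8
s_8 = Round(s_7, k_7) = 0xB010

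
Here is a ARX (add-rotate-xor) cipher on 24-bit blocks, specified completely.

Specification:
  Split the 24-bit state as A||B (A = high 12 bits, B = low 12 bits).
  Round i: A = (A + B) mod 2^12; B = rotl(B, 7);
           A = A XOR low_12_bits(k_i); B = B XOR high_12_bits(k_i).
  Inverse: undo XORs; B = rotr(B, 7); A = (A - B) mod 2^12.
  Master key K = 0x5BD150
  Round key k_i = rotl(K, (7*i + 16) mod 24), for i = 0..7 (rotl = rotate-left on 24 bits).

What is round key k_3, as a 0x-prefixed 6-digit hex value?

K = 0x5BD150
k_0 = rotl(K, (7*0+16) mod 24) = rotl(K, 16) = 0x505BD1
k_1 = rotl(K, (7*1+16) mod 24) = rotl(K, 23) = 0x2DE8A8
k_2 = rotl(K, (7*2+16) mod 24) = rotl(K, 6) = 0xF45416
k_3 = rotl(K, (7*3+16) mod 24) = rotl(K, 13) = 0x2A0B7A

0x2A0B7A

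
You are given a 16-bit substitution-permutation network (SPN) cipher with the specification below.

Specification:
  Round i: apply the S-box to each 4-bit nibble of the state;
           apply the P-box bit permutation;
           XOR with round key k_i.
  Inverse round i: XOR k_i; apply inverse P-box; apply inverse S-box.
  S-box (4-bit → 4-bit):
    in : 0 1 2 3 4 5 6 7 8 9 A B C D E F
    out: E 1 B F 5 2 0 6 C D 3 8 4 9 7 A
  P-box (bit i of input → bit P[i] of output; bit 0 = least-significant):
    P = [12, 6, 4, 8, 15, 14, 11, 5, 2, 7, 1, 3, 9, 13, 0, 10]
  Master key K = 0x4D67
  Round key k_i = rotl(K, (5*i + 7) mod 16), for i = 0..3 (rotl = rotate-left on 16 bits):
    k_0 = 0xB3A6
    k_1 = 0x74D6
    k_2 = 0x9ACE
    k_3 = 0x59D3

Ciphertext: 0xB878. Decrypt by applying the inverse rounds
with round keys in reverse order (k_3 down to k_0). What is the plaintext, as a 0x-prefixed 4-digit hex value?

0xFDBC

s_0 = ciphertext = 0xB878
s_1 = InvRound(s_0, k_3) = 0x702B
s_2 = InvRound(s_1, k_2) = 0xEA35
s_3 = InvRound(s_2, k_1) = 0x979A
s_4 = InvRound(s_3, k_0) = 0xFDBC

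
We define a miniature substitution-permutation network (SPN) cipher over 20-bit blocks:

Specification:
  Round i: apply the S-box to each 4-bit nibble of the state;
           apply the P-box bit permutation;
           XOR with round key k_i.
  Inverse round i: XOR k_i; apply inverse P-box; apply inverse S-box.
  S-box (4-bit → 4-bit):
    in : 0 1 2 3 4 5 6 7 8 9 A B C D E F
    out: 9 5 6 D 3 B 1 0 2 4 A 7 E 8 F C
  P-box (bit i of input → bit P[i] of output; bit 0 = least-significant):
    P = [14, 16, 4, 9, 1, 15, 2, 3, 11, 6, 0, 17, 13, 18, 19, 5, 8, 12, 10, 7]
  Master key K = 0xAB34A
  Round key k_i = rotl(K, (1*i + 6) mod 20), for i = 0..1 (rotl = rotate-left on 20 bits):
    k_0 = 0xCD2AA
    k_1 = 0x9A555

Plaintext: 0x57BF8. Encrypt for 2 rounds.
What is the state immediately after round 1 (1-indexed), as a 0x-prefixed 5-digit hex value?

s_0 = plaintext = 0x57BF8
s_1 = Round(s_0, k_0) = 0xDCB67
s_2 = Round(s_1, k_1) = 0x5ADB6

0xDCB67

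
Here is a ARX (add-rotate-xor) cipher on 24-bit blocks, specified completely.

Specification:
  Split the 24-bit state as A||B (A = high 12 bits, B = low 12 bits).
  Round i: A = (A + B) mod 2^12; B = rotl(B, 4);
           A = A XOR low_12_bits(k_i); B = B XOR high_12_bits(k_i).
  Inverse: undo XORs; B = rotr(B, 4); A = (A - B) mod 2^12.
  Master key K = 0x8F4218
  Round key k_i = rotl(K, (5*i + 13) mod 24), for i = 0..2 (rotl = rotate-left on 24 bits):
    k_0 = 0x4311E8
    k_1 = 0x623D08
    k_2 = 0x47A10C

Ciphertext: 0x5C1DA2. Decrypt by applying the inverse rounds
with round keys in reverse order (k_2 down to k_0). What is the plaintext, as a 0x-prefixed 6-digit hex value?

s_0 = ciphertext = 0x5C1DA2
s_1 = InvRound(s_0, k_2) = 0xC3089D
s_2 = InvRound(s_1, k_1) = 0x24DEEB
s_3 = InvRound(s_2, k_0) = 0x8F8AAD

0x8F8AAD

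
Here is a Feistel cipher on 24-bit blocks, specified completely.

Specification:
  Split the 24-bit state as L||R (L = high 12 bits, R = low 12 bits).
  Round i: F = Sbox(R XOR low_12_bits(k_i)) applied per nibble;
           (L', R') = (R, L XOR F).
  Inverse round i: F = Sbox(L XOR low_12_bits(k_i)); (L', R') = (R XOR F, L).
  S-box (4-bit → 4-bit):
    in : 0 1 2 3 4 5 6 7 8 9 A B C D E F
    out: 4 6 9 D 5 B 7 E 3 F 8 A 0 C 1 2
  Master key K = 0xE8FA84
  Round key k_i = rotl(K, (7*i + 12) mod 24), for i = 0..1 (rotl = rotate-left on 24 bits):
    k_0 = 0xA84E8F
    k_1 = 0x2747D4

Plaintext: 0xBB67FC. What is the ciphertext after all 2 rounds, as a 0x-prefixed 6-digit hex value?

0x45BACE

s_0 = plaintext = 0xBB67FC
s_1 = Round(s_0, k_0) = 0x7FC45B
s_2 = Round(s_1, k_1) = 0x45BACE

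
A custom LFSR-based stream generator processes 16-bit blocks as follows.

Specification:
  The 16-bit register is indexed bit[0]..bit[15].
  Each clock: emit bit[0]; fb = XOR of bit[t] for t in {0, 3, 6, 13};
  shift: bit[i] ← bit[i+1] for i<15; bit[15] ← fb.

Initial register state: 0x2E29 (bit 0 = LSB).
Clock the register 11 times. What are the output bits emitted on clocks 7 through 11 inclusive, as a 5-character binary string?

reg_0 = 0x2E29
clock 1: out=1, reg = 0x9714
clock 2: out=0, reg = 0x4B8A
clock 3: out=0, reg = 0xA5C5
clock 4: out=1, reg = 0xD2E2
clock 5: out=0, reg = 0xE971
clock 6: out=1, reg = 0xF4B8
clock 7: out=0, reg = 0x7A5C
clock 8: out=0, reg = 0xBD2E
clock 9: out=0, reg = 0x5E97
clock 10: out=1, reg = 0xAF4B
clock 11: out=1, reg = 0x57A5

00011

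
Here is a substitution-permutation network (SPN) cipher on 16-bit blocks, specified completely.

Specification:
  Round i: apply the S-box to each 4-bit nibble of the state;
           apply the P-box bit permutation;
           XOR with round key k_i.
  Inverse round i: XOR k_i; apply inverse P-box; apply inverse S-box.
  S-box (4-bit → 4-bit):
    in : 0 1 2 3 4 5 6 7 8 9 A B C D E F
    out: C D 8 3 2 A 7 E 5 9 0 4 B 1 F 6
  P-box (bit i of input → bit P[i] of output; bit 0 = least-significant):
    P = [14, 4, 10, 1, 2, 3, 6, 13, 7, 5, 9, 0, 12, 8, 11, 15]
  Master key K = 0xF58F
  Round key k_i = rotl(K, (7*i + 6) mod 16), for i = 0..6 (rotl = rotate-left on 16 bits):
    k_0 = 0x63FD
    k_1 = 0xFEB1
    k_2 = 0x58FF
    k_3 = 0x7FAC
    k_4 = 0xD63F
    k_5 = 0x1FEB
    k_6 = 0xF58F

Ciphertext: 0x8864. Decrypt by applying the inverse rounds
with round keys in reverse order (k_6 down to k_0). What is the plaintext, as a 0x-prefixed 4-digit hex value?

0xC7A3

s_0 = ciphertext = 0x8864
s_1 = InvRound(s_0, k_6) = 0x6C71
s_2 = InvRound(s_1, k_5) = 0x385C
s_3 = InvRound(s_2, k_4) = 0x0701
s_4 = InvRound(s_3, k_3) = 0x8CCD
s_5 = InvRound(s_4, k_2) = 0x94AE
s_6 = InvRound(s_5, k_1) = 0xB0CC
s_7 = InvRound(s_6, k_0) = 0xC7A3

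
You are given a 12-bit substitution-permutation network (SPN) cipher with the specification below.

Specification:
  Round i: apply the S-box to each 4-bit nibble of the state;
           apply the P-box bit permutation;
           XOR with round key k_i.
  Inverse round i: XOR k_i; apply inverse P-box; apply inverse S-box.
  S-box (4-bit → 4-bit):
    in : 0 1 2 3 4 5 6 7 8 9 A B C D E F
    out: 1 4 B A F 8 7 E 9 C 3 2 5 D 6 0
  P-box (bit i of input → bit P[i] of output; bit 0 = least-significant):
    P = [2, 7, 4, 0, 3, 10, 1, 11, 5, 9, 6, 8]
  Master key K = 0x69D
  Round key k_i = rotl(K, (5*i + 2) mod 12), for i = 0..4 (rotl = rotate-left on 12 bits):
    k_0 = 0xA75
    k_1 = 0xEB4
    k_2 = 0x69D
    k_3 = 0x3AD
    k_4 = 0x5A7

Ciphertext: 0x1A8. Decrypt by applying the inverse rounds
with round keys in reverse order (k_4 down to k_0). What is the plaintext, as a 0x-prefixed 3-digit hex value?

s_0 = ciphertext = 0x1A8
s_1 = InvRound(s_0, k_4) = 0xF68
s_2 = InvRound(s_1, k_3) = 0x132
s_3 = InvRound(s_2, k_2) = 0x262
s_4 = InvRound(s_3, k_1) = 0x176
s_5 = InvRound(s_4, k_0) = 0x395

0x395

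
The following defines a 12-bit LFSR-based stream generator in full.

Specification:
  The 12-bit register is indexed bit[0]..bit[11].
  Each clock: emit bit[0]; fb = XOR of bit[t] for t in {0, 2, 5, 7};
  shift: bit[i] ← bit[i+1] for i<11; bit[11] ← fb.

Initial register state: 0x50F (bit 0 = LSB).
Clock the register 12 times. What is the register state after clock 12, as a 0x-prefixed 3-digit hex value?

0xEAE

reg_0 = 0x50F
clock 1: out=1, reg = 0x287
clock 2: out=1, reg = 0x943
clock 3: out=1, reg = 0xCA1
clock 4: out=1, reg = 0xE50
clock 5: out=0, reg = 0x728
clock 6: out=0, reg = 0xB94
clock 7: out=0, reg = 0x5CA
clock 8: out=0, reg = 0xAE5
clock 9: out=1, reg = 0x572
clock 10: out=0, reg = 0xAB9
clock 11: out=1, reg = 0xD5C
clock 12: out=0, reg = 0xEAE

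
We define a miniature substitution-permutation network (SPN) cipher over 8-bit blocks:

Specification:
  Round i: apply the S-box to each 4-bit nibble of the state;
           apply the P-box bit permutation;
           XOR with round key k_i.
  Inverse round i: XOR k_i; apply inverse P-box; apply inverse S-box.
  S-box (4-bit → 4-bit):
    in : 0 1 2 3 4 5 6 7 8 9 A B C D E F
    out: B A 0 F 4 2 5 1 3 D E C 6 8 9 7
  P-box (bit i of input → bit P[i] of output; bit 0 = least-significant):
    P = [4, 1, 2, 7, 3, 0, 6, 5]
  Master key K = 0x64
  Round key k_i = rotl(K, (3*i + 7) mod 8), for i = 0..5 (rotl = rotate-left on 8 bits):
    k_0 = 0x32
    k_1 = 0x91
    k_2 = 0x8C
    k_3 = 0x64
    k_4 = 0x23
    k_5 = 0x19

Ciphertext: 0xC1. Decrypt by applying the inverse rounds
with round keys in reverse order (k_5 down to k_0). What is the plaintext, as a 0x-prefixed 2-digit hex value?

0xB7

s_0 = ciphertext = 0xC1
s_1 = InvRound(s_0, k_5) = 0x6E
s_2 = InvRound(s_1, k_4) = 0xF4
s_3 = InvRound(s_2, k_3) = 0x2E
s_4 = InvRound(s_3, k_2) = 0xD1
s_5 = InvRound(s_4, k_1) = 0x42
s_6 = InvRound(s_5, k_0) = 0xB7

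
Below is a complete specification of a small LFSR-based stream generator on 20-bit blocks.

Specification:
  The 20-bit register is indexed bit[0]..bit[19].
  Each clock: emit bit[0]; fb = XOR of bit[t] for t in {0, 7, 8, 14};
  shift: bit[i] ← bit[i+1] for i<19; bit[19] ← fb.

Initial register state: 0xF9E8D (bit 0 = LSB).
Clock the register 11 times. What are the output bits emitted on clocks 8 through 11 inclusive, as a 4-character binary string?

reg_0 = 0xF9E8D
clock 1: out=1, reg = 0x7CF46
clock 2: out=0, reg = 0x3E7A3
clock 3: out=1, reg = 0x1F3D1
clock 4: out=1, reg = 0x0F9E8
clock 5: out=0, reg = 0x87CF4
clock 6: out=0, reg = 0x43E7A
clock 7: out=0, reg = 0x21F3D
clock 8: out=1, reg = 0x10F9E
clock 9: out=0, reg = 0x087CF
clock 10: out=1, reg = 0x843E7
clock 11: out=1, reg = 0x421F3

1011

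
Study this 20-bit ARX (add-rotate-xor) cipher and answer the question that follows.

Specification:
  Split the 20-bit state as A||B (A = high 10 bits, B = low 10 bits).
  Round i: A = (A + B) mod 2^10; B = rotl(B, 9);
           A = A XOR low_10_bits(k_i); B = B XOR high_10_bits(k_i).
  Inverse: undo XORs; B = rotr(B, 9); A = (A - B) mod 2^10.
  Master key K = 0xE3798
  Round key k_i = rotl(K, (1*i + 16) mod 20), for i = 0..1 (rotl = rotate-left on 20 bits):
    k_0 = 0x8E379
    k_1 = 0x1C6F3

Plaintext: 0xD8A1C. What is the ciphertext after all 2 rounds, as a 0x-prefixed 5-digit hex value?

s_0 = plaintext = 0xD8A1C
s_1 = Round(s_0, k_0) = 0x81F36
s_2 = Round(s_1, k_1) = 0xF39EA

0xF39EA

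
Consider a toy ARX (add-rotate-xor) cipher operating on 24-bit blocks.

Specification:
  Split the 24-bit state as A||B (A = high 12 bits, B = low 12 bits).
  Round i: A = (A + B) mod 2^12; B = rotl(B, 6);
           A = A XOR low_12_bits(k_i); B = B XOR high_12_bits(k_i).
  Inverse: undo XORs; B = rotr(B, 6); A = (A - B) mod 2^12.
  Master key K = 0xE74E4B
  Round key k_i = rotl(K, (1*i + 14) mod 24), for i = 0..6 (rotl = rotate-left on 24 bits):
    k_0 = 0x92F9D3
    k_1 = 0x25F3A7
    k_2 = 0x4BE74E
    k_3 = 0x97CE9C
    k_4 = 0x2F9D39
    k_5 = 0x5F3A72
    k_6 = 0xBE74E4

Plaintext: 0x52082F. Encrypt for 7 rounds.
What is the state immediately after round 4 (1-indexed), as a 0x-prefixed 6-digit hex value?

0xC7A77A

s_0 = plaintext = 0x52082F
s_1 = Round(s_0, k_0) = 0x49C2CF
s_2 = Round(s_1, k_1) = 0x4CC194
s_3 = Round(s_2, k_2) = 0x12E1B8
s_4 = Round(s_3, k_3) = 0xC7A77A
s_5 = Round(s_4, k_4) = 0xECDC64
s_6 = Round(s_5, k_5) = 0x143CC2
s_7 = Round(s_6, k_6) = 0xAE1B54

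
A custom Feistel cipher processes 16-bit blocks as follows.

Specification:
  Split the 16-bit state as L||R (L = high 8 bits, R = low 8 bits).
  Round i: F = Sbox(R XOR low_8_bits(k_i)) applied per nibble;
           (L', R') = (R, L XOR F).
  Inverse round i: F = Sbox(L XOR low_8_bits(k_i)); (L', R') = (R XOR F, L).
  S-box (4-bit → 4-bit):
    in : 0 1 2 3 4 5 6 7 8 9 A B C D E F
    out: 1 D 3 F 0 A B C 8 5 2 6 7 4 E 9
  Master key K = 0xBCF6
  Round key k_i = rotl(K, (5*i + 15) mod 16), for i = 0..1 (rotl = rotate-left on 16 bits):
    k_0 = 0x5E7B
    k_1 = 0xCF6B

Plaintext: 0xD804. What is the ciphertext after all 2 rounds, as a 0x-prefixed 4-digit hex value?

s_0 = plaintext = 0xD804
s_1 = Round(s_0, k_0) = 0x0411
s_2 = Round(s_1, k_1) = 0x11C6

0x11C6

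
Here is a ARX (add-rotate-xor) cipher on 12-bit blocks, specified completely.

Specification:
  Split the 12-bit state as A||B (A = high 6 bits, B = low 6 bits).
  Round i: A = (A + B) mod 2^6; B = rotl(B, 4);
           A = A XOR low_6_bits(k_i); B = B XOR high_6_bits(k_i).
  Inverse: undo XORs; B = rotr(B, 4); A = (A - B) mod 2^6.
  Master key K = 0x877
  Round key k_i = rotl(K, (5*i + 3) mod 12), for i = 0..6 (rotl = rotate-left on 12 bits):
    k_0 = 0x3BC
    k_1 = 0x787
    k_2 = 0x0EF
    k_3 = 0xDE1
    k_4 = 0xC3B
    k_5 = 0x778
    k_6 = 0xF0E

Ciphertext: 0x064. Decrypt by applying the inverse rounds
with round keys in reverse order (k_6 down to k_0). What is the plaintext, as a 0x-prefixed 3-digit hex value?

0x9F3

s_0 = ciphertext = 0x064
s_1 = InvRound(s_0, k_6) = 0xBA1
s_2 = InvRound(s_1, k_5) = 0x8F3
s_3 = InvRound(s_2, k_4) = 0x30C
s_4 = InvRound(s_3, k_3) = 0xFAF
s_5 = InvRound(s_4, k_2) = 0x7F2
s_6 = InvRound(s_5, k_1) = 0x9B2
s_7 = InvRound(s_6, k_0) = 0x9F3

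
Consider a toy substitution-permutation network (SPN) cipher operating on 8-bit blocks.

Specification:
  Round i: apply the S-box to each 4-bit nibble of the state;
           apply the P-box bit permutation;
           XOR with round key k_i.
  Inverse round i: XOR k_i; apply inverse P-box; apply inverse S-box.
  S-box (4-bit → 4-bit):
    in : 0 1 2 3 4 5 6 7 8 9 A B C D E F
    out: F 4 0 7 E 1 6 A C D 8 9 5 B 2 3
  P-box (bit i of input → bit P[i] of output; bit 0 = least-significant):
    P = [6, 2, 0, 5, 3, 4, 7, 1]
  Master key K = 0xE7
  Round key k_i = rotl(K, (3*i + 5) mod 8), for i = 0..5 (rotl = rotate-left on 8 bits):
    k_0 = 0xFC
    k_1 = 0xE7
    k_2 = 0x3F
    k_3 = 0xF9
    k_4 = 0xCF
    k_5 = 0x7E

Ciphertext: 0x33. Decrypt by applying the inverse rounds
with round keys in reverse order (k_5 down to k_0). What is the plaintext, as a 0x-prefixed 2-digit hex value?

0x31

s_0 = ciphertext = 0x33
s_1 = InvRound(s_0, k_5) = 0x53
s_2 = InvRound(s_1, k_4) = 0x3E
s_3 = InvRound(s_2, k_3) = 0x83
s_4 = InvRound(s_3, k_2) = 0x37
s_5 = InvRound(s_4, k_1) = 0x65
s_6 = InvRound(s_5, k_0) = 0x31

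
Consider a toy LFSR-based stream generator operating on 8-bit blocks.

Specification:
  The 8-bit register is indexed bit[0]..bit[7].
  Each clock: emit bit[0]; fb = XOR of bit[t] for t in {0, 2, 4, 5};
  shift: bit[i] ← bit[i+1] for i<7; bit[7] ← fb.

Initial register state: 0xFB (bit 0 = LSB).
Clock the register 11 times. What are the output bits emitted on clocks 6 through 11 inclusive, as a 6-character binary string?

111101

reg_0 = 0xFB
clock 1: out=1, reg = 0xFD
clock 2: out=1, reg = 0x7E
clock 3: out=0, reg = 0xBF
clock 4: out=1, reg = 0x5F
clock 5: out=1, reg = 0xAF
clock 6: out=1, reg = 0xD7
clock 7: out=1, reg = 0xEB
clock 8: out=1, reg = 0x75
clock 9: out=1, reg = 0x3A
clock 10: out=0, reg = 0x1D
clock 11: out=1, reg = 0x8E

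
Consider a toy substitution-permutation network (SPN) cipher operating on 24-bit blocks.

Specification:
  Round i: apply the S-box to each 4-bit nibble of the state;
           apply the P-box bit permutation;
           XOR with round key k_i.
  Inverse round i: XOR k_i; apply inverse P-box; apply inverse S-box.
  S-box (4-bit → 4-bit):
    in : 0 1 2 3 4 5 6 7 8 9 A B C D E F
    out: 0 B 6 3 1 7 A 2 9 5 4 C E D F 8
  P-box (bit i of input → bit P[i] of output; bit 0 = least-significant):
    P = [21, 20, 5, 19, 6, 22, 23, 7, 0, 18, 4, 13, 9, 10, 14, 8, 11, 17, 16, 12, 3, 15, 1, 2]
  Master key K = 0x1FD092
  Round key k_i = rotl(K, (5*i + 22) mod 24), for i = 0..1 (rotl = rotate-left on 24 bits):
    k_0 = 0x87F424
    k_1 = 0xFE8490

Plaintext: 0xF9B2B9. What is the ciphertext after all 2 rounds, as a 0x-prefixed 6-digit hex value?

s_0 = plaintext = 0xF9B2B9
s_1 = Round(s_0, k_0) = 0x22BD90
s_2 = Round(s_1, k_1) = 0x7D65C3

0x7D65C3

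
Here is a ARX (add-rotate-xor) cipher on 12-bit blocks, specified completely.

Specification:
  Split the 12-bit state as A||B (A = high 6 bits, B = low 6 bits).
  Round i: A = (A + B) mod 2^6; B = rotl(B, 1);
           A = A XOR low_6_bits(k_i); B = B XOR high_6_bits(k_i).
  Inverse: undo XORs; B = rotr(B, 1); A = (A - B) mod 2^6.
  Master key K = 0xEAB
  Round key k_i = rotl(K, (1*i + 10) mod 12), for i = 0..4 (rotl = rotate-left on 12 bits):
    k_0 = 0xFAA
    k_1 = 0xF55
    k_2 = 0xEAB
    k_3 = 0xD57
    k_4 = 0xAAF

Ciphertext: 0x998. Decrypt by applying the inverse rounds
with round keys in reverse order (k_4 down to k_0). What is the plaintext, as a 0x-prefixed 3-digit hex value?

s_0 = ciphertext = 0x998
s_1 = InvRound(s_0, k_4) = 0xC19
s_2 = InvRound(s_1, k_3) = 0x456
s_3 = InvRound(s_2, k_2) = 0x916
s_4 = InvRound(s_3, k_1) = 0xF35
s_5 = InvRound(s_4, k_0) = 0xC65

0xC65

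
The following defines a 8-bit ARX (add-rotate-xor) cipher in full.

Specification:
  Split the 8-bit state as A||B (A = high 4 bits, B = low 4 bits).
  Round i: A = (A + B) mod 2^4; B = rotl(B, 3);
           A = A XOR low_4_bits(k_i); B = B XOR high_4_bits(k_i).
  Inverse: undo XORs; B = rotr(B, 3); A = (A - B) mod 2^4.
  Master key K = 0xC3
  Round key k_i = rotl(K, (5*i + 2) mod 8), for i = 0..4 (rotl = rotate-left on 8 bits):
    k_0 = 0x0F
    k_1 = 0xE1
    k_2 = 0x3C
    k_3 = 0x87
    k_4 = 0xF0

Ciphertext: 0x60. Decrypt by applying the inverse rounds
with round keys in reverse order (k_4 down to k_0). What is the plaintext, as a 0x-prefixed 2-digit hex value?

s_0 = ciphertext = 0x60
s_1 = InvRound(s_0, k_4) = 0x7F
s_2 = InvRound(s_1, k_3) = 0x2E
s_3 = InvRound(s_2, k_2) = 0x3B
s_4 = InvRound(s_3, k_1) = 0x8A
s_5 = InvRound(s_4, k_0) = 0x25

0x25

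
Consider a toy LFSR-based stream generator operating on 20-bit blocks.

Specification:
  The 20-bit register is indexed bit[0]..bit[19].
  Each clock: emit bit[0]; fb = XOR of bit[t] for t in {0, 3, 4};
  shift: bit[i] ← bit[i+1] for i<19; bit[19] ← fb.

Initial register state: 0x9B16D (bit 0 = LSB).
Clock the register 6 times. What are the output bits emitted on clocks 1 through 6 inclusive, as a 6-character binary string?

101101

reg_0 = 0x9B16D
clock 1: out=1, reg = 0x4D8B6
clock 2: out=0, reg = 0xA6C5B
clock 3: out=1, reg = 0xD362D
clock 4: out=1, reg = 0x69B16
clock 5: out=0, reg = 0xB4D8B
clock 6: out=1, reg = 0x5A6C5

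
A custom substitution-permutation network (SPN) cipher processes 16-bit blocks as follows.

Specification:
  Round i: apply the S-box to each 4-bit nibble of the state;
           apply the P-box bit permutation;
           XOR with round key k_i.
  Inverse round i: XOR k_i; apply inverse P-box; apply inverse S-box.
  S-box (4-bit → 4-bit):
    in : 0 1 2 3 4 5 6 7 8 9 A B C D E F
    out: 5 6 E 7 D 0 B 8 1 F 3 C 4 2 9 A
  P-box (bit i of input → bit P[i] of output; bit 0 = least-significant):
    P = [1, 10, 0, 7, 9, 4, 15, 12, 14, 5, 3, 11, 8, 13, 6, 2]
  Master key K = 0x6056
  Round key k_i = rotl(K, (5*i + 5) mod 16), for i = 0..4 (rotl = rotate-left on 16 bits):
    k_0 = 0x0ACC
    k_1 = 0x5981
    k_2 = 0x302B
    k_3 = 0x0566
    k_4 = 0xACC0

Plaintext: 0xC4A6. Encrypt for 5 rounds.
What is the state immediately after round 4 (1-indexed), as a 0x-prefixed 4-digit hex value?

0x17C6

s_0 = plaintext = 0xC4A6
s_1 = Round(s_0, k_0) = 0x4416
s_2 = Round(s_1, k_1) = 0x945F
s_3 = Round(s_2, k_2) = 0x5DE7
s_4 = Round(s_3, k_3) = 0x17C6
s_5 = Round(s_4, k_4) = 0x0002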